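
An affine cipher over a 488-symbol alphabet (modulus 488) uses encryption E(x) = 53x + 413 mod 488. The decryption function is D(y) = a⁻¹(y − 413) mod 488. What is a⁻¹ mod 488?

221

Apply the Euclidean algorithm to 488 and 53:
488 = 9*53 + 11
53 = 4*11 + 9
11 = 1*9 + 2
9 = 4*2 + 1
2 = 2*1 + 0
The gcd is 1. Working backward:
1 = 9 − 4·2
1 = −4·11 + 5·9
1 = 5·53 − 24·11
1 = −24·488 + 221·53
So 53·221 ≡ 1 (mod 488).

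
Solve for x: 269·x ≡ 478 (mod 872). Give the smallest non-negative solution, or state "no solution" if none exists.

206

First find gcd(269, 872):
872 = 3×269 + 65
269 = 4×65 + 9
65 = 7×9 + 2
9 = 4×2 + 1
2 = 2×1 + 0
gcd = 1, so a unique solution mod 872 exists.
Back-substitute for the Bézout coefficients:
1 = 9 − 4·2
1 = −4·65 + 29·9
1 = 29·269 − 120·65
1 = −120·872 + 389·269
So 269·(389) ≡ 1 (mod 872), giving 269⁻¹ ≡ 389.
x ≡ 269⁻¹·478 ≡ 389·478 ≡ 206 (mod 872).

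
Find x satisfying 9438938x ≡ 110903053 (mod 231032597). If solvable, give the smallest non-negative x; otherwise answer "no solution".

160068176

First find gcd(9438938, 231032597):
231032597 = 24·9438938 + 4498085
9438938 = 2·4498085 + 442768
4498085 = 10·442768 + 70405
442768 = 6·70405 + 20338
70405 = 3·20338 + 9391
20338 = 2·9391 + 1556
9391 = 6·1556 + 55
1556 = 28·55 + 16
55 = 3·16 + 7
16 = 2·7 + 2
7 = 3·2 + 1
2 = 2·1 + 0
gcd = 1, so a unique solution mod 231032597 exists.
Back-substitute for the Bézout coefficients:
1 = 7 − 3·2
1 = −3·16 + 7·7
1 = 7·55 − 24·16
1 = −24·1556 + 679·55
1 = 679·9391 − 4098·1556
1 = −4098·20338 + 8875·9391
1 = 8875·70405 − 30723·20338
1 = −30723·442768 + 193213·70405
1 = 193213·4498085 − 1962853·442768
1 = −1962853·9438938 + 4118919·4498085
1 = 4118919·231032597 − 100816909·9438938
So 9438938·(-100816909) ≡ 1 (mod 231032597), giving 9438938⁻¹ ≡ 130215688.
x ≡ 9438938⁻¹·110903053 ≡ 130215688·110903053 ≡ 160068176 (mod 231032597).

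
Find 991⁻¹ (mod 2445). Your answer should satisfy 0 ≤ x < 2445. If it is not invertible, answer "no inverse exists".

301

Apply the Euclidean algorithm to 2445 and 991:
2445 = 2·991 + 463
991 = 2·463 + 65
463 = 7·65 + 8
65 = 8·8 + 1
8 = 8·1 + 0
gcd = 1, so the inverse exists. Back-substitute:
1 = 65 − 8·8
1 = −8·463 + 57·65
1 = 57·991 − 122·463
1 = −122·2445 + 301·991
So 991·301 ≡ 1 (mod 2445).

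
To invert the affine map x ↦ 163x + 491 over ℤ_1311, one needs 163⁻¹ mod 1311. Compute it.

748

Apply the Euclidean algorithm to 1311 and 163:
1311 = 8·163 + 7
163 = 23·7 + 2
7 = 3·2 + 1
2 = 2·1 + 0
The gcd is 1. Working backward:
1 = 7 − 3·2
1 = −3·163 + 70·7
1 = 70·1311 − 563·163
Hence 163⁻¹ ≡ -563 ≡ 748 (mod 1311).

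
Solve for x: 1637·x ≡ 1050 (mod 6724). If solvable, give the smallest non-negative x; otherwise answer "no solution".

5554

First find gcd(1637, 6724):
6724 = 4*1637 + 176
1637 = 9*176 + 53
176 = 3*53 + 17
53 = 3*17 + 2
17 = 8*2 + 1
2 = 2*1 + 0
gcd = 1, so a unique solution mod 6724 exists.
Back-substitute for the Bézout coefficients:
1 = 17 − 8·2
1 = −8·53 + 25·17
1 = 25·176 − 83·53
1 = −83·1637 + 772·176
1 = 772·6724 − 3171·1637
So 1637·(-3171) ≡ 1 (mod 6724), giving 1637⁻¹ ≡ 3553.
x ≡ 1637⁻¹·1050 ≡ 3553·1050 ≡ 5554 (mod 6724).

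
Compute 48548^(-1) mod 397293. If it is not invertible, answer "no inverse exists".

gcd(397293, 48548) by repeated division:
397293 = 8×48548 + 8909
48548 = 5×8909 + 4003
8909 = 2×4003 + 903
4003 = 4×903 + 391
903 = 2×391 + 121
391 = 3×121 + 28
121 = 4×28 + 9
28 = 3×9 + 1
9 = 9×1 + 0
gcd = 1, so the inverse exists. Back-substitute:
1 = 28 − 3·9
1 = −3·121 + 13·28
1 = 13·391 − 42·121
1 = −42·903 + 97·391
1 = 97·4003 − 430·903
1 = −430·8909 + 957·4003
1 = 957·48548 − 5215·8909
1 = −5215·397293 + 42677·48548
So 48548·42677 ≡ 1 (mod 397293).

42677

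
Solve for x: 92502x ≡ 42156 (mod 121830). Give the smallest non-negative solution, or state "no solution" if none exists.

7318

First find gcd(92502, 121830):
121830 = 1*92502 + 29328
92502 = 3*29328 + 4518
29328 = 6*4518 + 2220
4518 = 2*2220 + 78
2220 = 28*78 + 36
78 = 2*36 + 6
36 = 6*6 + 0
gcd = 6 and 6 | 42156, so solutions exist. Divide through by 6: 15417x ≡ 7026 (mod 20305).
Now find 15417⁻¹ mod 20305:
20305 = 1*15417 + 4888
15417 = 3*4888 + 753
4888 = 6*753 + 370
753 = 2*370 + 13
370 = 28*13 + 6
13 = 2*6 + 1
6 = 6*1 + 0
Back-substitute:
1 = 13 − 2·6
1 = −2·370 + 57·13
1 = 57·753 − 116·370
1 = −116·4888 + 753·753
1 = 753·15417 − 2375·4888
1 = −2375·20305 + 3128·15417
So 15417⁻¹ ≡ 3128 (mod 20305).
Then x ≡ 3128·7026 ≡ 7318 (mod 20305); the smallest non-negative solution is x = 7318.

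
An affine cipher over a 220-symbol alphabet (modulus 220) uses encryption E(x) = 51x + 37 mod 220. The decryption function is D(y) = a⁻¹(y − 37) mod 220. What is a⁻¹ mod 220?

Apply the Euclidean algorithm to 220 and 51:
220 = 4·51 + 16
51 = 3·16 + 3
16 = 5·3 + 1
3 = 3·1 + 0
The gcd is 1. Working backward:
1 = 16 − 5·3
1 = −5·51 + 16·16
1 = 16·220 − 69·51
Thus 51·(-69) ≡ 1 (mod 220); reducing, -69 mod 220 = 151.

151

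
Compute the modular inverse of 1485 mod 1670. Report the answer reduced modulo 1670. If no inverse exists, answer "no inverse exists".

Euclidean algorithm on 1670, 1485:
1670 = 1×1485 + 185
1485 = 8×185 + 5
185 = 37×5 + 0
The gcd is 5, not 1, hence no inverse exists.

no inverse exists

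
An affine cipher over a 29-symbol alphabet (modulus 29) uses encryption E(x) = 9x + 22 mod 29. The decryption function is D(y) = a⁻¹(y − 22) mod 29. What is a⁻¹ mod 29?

13

Apply the Euclidean algorithm to 29 and 9:
29 = 3*9 + 2
9 = 4*2 + 1
2 = 2*1 + 0
The gcd is 1. Working backward:
1 = 9 − 4·2
1 = −4·29 + 13·9
So 9·13 ≡ 1 (mod 29).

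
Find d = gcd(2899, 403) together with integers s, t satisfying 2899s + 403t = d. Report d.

Euclidean algorithm:
2899 = 7*403 + 78
403 = 5*78 + 13
78 = 6*13 + 0
gcd(2899, 403) = 13.
Back-substituting:
13 = 403 − 5·78
13 = −5·2899 + 36·403
So 13 = (-5)·2899 + (36)·403.

13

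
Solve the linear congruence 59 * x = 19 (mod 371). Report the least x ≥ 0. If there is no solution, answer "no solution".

277

First find gcd(59, 371):
371 = 6·59 + 17
59 = 3·17 + 8
17 = 2·8 + 1
8 = 8·1 + 0
gcd = 1, so a unique solution mod 371 exists.
Back-substitute for the Bézout coefficients:
1 = 17 − 2·8
1 = −2·59 + 7·17
1 = 7·371 − 44·59
So 59·(-44) ≡ 1 (mod 371), giving 59⁻¹ ≡ 327.
x ≡ 59⁻¹·19 ≡ 327·19 ≡ 277 (mod 371).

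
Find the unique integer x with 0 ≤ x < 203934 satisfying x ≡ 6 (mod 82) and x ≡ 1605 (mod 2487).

Write x = 6 + 82·k. Then 82·k ≡ 1605 − 6 ≡ 1599 (mod 2487).
Need 82⁻¹ mod 2487. Extended Euclid on (2487, 82):
2487 = 30×82 + 27
82 = 3×27 + 1
27 = 27×1 + 0
Back-substitute:
1 = 82 − 3·27
1 = −3·2487 + 91·82
82⁻¹ ≡ 91 (mod 2487), so k ≡ 91·1599 ≡ 1263 (mod 2487).
x = 6 + 82·1263 = 103572.

103572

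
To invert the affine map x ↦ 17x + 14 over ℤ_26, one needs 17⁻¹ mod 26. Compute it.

23

gcd(26, 17) by repeated division:
26 = 1*17 + 9
17 = 1*9 + 8
9 = 1*8 + 1
8 = 8*1 + 0
The gcd is 1. Working backward:
1 = 9 − 8
1 = −17 + 2·9
1 = 2·26 − 3·17
Thus 17·(-3) ≡ 1 (mod 26); reducing, -3 mod 26 = 23.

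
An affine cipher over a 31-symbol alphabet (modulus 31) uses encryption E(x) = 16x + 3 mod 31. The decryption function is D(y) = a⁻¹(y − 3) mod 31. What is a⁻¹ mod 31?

Run Euclid on (31, 16):
31 = 1·16 + 15
16 = 1·15 + 1
15 = 15·1 + 0
Since gcd(16, 31) = 1, back-substitute to write 1 as a combination:
1 = 16 − 15
1 = −31 + 2·16
So 16·2 ≡ 1 (mod 31).

2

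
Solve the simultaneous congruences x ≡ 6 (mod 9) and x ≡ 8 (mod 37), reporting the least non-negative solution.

267

Write x = 6 + 9·k. Then 9·k ≡ 8 − 6 ≡ 2 (mod 37).
Need 9⁻¹ mod 37. Extended Euclid on (37, 9):
37 = 4*9 + 1
9 = 9*1 + 0
Back-substitute:
1 = 37 − 4·9
9⁻¹ ≡ 33 (mod 37), so k ≡ 33·2 ≡ 29 (mod 37).
x = 6 + 9·29 = 267.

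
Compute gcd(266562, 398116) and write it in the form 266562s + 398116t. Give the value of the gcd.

2

Euclidean algorithm:
398116 = 1*266562 + 131554
266562 = 2*131554 + 3454
131554 = 38*3454 + 302
3454 = 11*302 + 132
302 = 2*132 + 38
132 = 3*38 + 18
38 = 2*18 + 2
18 = 9*2 + 0
gcd(266562, 398116) = 2.
Working backward:
2 = 38 − 2·18
2 = −2·132 + 7·38
2 = 7·302 − 16·132
2 = −16·3454 + 183·302
2 = 183·131554 − 6970·3454
2 = −6970·266562 + 14123·131554
2 = 14123·398116 − 21093·266562
So 2 = (14123)·398116 + (-21093)·266562.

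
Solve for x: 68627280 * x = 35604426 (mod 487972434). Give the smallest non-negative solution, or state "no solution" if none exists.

49478733

First find gcd(68627280, 487972434):
487972434 = 7×68627280 + 7581474
68627280 = 9×7581474 + 394014
7581474 = 19×394014 + 95208
394014 = 4×95208 + 13182
95208 = 7×13182 + 2934
13182 = 4×2934 + 1446
2934 = 2×1446 + 42
1446 = 34×42 + 18
42 = 2×18 + 6
18 = 3×6 + 0
gcd = 6 and 6 | 35604426, so solutions exist. Divide through by 6: 11437880x ≡ 5934071 (mod 81328739).
Now find 11437880⁻¹ mod 81328739:
81328739 = 7×11437880 + 1263579
11437880 = 9×1263579 + 65669
1263579 = 19×65669 + 15868
65669 = 4×15868 + 2197
15868 = 7×2197 + 489
2197 = 4×489 + 241
489 = 2×241 + 7
241 = 34×7 + 3
7 = 2×3 + 1
3 = 3×1 + 0
Back-substitute:
1 = 7 − 2·3
1 = −2·241 + 69·7
1 = 69·489 − 140·241
1 = −140·2197 + 629·489
1 = 629·15868 − 4543·2197
1 = −4543·65669 + 18801·15868
1 = 18801·1263579 − 361762·65669
1 = −361762·11437880 + 3274659·1263579
1 = 3274659·81328739 − 23284375·11437880
So 11437880·(-23284375) ≡ 1 (mod 81328739), i.e. 11437880⁻¹ ≡ 58044364.
Then x ≡ 58044364·5934071 ≡ 49478733 (mod 81328739); the smallest non-negative solution is x = 49478733.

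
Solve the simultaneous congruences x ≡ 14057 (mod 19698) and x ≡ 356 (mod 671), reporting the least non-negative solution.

Write x = 14057 + 19698·k. Then 19698·k ≡ 356 − 14057 ≡ 390 (mod 671).
Need 19698⁻¹ mod 671. Extended Euclid on (671, 239):
671 = 2×239 + 193
239 = 1×193 + 46
193 = 4×46 + 9
46 = 5×9 + 1
9 = 9×1 + 0
Back-substitute:
1 = 46 − 5·9
1 = −5·193 + 21·46
1 = 21·239 − 26·193
1 = −26·671 + 73·239
19698⁻¹ ≡ 73 (mod 671), so k ≡ 73·390 ≡ 288 (mod 671).
x = 14057 + 19698·288 = 5687081.

5687081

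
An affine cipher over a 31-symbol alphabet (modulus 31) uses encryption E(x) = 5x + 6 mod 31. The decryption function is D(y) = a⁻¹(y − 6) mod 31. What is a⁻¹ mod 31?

gcd(31, 5) by repeated division:
31 = 6·5 + 1
5 = 5·1 + 0
Since gcd(5, 31) = 1, back-substitute to write 1 as a combination:
1 = 31 − 6·5
Thus 5·(-6) ≡ 1 (mod 31); reducing, -6 mod 31 = 25.

25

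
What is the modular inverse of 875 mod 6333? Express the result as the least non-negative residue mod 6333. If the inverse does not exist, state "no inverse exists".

gcd(6333, 875) by repeated division:
6333 = 7*875 + 208
875 = 4*208 + 43
208 = 4*43 + 36
43 = 1*36 + 7
36 = 5*7 + 1
7 = 7*1 + 0
gcd = 1, so the inverse exists. Back-substitute:
1 = 36 − 5·7
1 = −5·43 + 6·36
1 = 6·208 − 29·43
1 = −29·875 + 122·208
1 = 122·6333 − 883·875
So 875·(-883) ≡ 1 (mod 6333), and -883 ≡ 5450 (mod 6333).

5450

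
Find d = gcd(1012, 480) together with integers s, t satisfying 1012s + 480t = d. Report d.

Apply Euclid's algorithm to 1012 and 480:
1012 = 2×480 + 52
480 = 9×52 + 12
52 = 4×12 + 4
12 = 3×4 + 0
gcd(1012, 480) = 4.
Working backward:
4 = 52 − 4·12
4 = −4·480 + 37·52
4 = 37·1012 − 78·480
So 4 = (37)·1012 + (-78)·480.

4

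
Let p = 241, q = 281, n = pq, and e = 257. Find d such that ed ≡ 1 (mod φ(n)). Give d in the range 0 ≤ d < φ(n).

30593

φ(n) = (p−1)(q−1) = 240·280 = 67200.
Need d with 257·d ≡ 1 (mod 67200). Apply the extended Euclidean algorithm:
67200 = 261*257 + 123
257 = 2*123 + 11
123 = 11*11 + 2
11 = 5*2 + 1
2 = 2*1 + 0
Back-substitute:
1 = 11 − 5·2
1 = −5·123 + 56·11
1 = 56·257 − 117·123
1 = −117·67200 + 30593·257
So 257·30593 ≡ 1 (mod 67200), hence d = 30593.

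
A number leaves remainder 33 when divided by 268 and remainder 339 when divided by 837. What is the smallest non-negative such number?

Write x = 33 + 268·k. Then 268·k ≡ 339 − 33 ≡ 306 (mod 837).
Need 268⁻¹ mod 837. Extended Euclid on (837, 268):
837 = 3·268 + 33
268 = 8·33 + 4
33 = 8·4 + 1
4 = 4·1 + 0
Back-substitute:
1 = 33 − 8·4
1 = −8·268 + 65·33
1 = 65·837 − 203·268
268⁻¹ ≡ 634 (mod 837), so k ≡ 634·306 ≡ 657 (mod 837).
x = 33 + 268·657 = 176109.

176109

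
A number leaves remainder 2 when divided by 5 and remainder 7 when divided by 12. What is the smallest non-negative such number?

7

Write x = 2 + 5·k. Then 5·k ≡ 7 − 2 ≡ 5 (mod 12).
Need 5⁻¹ mod 12. Extended Euclid on (12, 5):
12 = 2×5 + 2
5 = 2×2 + 1
2 = 2×1 + 0
Back-substitute:
1 = 5 − 2·2
1 = −2·12 + 5·5
5⁻¹ ≡ 5 (mod 12), so k ≡ 5·5 ≡ 1 (mod 12).
x = 2 + 5·1 = 7.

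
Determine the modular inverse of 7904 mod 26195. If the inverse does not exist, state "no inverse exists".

no inverse exists

Compute gcd(7904, 26195):
26195 = 3×7904 + 2483
7904 = 3×2483 + 455
2483 = 5×455 + 208
455 = 2×208 + 39
208 = 5×39 + 13
39 = 3×13 + 0
The gcd is 13, not 1, hence no inverse exists.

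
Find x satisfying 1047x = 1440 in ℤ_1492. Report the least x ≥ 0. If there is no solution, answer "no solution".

1472

First find gcd(1047, 1492):
1492 = 1*1047 + 445
1047 = 2*445 + 157
445 = 2*157 + 131
157 = 1*131 + 26
131 = 5*26 + 1
26 = 26*1 + 0
gcd = 1, so a unique solution mod 1492 exists.
Back-substitute for the Bézout coefficients:
1 = 131 − 5·26
1 = −5·157 + 6·131
1 = 6·445 − 17·157
1 = −17·1047 + 40·445
1 = 40·1492 − 57·1047
So 1047·(-57) ≡ 1 (mod 1492), giving 1047⁻¹ ≡ 1435.
x ≡ 1047⁻¹·1440 ≡ 1435·1440 ≡ 1472 (mod 1492).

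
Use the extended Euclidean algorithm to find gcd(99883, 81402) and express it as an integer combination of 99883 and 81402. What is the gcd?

1

Repeated division:
99883 = 1×81402 + 18481
81402 = 4×18481 + 7478
18481 = 2×7478 + 3525
7478 = 2×3525 + 428
3525 = 8×428 + 101
428 = 4×101 + 24
101 = 4×24 + 5
24 = 4×5 + 4
5 = 1×4 + 1
4 = 4×1 + 0
gcd(99883, 81402) = 1.
Back-substituting:
1 = 5 − 4
1 = −24 + 5·5
1 = 5·101 − 21·24
1 = −21·428 + 89·101
1 = 89·3525 − 733·428
1 = −733·7478 + 1555·3525
1 = 1555·18481 − 3843·7478
1 = −3843·81402 + 16927·18481
1 = 16927·99883 − 20770·81402
So 1 = (16927)·99883 + (-20770)·81402.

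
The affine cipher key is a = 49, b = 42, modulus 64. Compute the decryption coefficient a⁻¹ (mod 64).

17

Run Euclid on (64, 49):
64 = 1×49 + 15
49 = 3×15 + 4
15 = 3×4 + 3
4 = 1×3 + 1
3 = 3×1 + 0
Since gcd(49, 64) = 1, back-substitute to write 1 as a combination:
1 = 4 − 3
1 = −15 + 4·4
1 = 4·49 − 13·15
1 = −13·64 + 17·49
So 49·17 ≡ 1 (mod 64).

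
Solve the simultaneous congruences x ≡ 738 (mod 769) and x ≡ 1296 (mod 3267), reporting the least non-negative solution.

2464614

Write x = 738 + 769·k. Then 769·k ≡ 1296 − 738 ≡ 558 (mod 3267).
Need 769⁻¹ mod 3267. Extended Euclid on (3267, 769):
3267 = 4·769 + 191
769 = 4·191 + 5
191 = 38·5 + 1
5 = 5·1 + 0
Back-substitute:
1 = 191 − 38·5
1 = −38·769 + 153·191
1 = 153·3267 − 650·769
769⁻¹ ≡ 2617 (mod 3267), so k ≡ 2617·558 ≡ 3204 (mod 3267).
x = 738 + 769·3204 = 2464614.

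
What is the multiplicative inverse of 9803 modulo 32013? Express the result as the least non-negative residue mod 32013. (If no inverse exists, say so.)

Apply the Euclidean algorithm to 32013 and 9803:
32013 = 3×9803 + 2604
9803 = 3×2604 + 1991
2604 = 1×1991 + 613
1991 = 3×613 + 152
613 = 4×152 + 5
152 = 30×5 + 2
5 = 2×2 + 1
2 = 2×1 + 0
gcd = 1, so the inverse exists. Back-substitute:
1 = 5 − 2·2
1 = −2·152 + 61·5
1 = 61·613 − 246·152
1 = −246·1991 + 799·613
1 = 799·2604 − 1045·1991
1 = −1045·9803 + 3934·2604
1 = 3934·32013 − 12847·9803
Hence 9803⁻¹ ≡ -12847 ≡ 19166 (mod 32013).

19166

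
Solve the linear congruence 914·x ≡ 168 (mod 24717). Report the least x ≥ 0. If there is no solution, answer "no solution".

1785

First find gcd(914, 24717):
24717 = 27*914 + 39
914 = 23*39 + 17
39 = 2*17 + 5
17 = 3*5 + 2
5 = 2*2 + 1
2 = 2*1 + 0
gcd = 1, so a unique solution mod 24717 exists.
Back-substitute for the Bézout coefficients:
1 = 5 − 2·2
1 = −2·17 + 7·5
1 = 7·39 − 16·17
1 = −16·914 + 375·39
1 = 375·24717 − 10141·914
So 914·(-10141) ≡ 1 (mod 24717), giving 914⁻¹ ≡ 14576.
x ≡ 914⁻¹·168 ≡ 14576·168 ≡ 1785 (mod 24717).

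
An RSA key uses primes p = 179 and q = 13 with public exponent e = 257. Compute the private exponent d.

881

φ(n) = (p−1)(q−1) = 178·12 = 2136.
Need d with 257·d ≡ 1 (mod 2136). Apply the extended Euclidean algorithm:
2136 = 8×257 + 80
257 = 3×80 + 17
80 = 4×17 + 12
17 = 1×12 + 5
12 = 2×5 + 2
5 = 2×2 + 1
2 = 2×1 + 0
Back-substitute:
1 = 5 − 2·2
1 = −2·12 + 5·5
1 = 5·17 − 7·12
1 = −7·80 + 33·17
1 = 33·257 − 106·80
1 = −106·2136 + 881·257
So 257·881 ≡ 1 (mod 2136), hence d = 881.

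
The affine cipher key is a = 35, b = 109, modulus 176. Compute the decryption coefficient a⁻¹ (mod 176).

171

Apply the Euclidean algorithm to 176 and 35:
176 = 5×35 + 1
35 = 35×1 + 0
gcd = 1, so the inverse exists. Back-substitute:
1 = 176 − 5·35
Thus 35·(-5) ≡ 1 (mod 176); reducing, -5 mod 176 = 171.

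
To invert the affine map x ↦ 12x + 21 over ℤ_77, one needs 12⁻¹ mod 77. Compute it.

gcd(77, 12) by repeated division:
77 = 6*12 + 5
12 = 2*5 + 2
5 = 2*2 + 1
2 = 2*1 + 0
Since gcd(12, 77) = 1, back-substitute to write 1 as a combination:
1 = 5 − 2·2
1 = −2·12 + 5·5
1 = 5·77 − 32·12
Hence 12⁻¹ ≡ -32 ≡ 45 (mod 77).

45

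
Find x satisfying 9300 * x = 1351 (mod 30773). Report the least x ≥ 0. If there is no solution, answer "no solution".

First find gcd(9300, 30773):
30773 = 3×9300 + 2873
9300 = 3×2873 + 681
2873 = 4×681 + 149
681 = 4×149 + 85
149 = 1×85 + 64
85 = 1×64 + 21
64 = 3×21 + 1
21 = 21×1 + 0
gcd = 1, so a unique solution mod 30773 exists.
Back-substitute for the Bézout coefficients:
1 = 64 − 3·21
1 = −3·85 + 4·64
1 = 4·149 − 7·85
1 = −7·681 + 32·149
1 = 32·2873 − 135·681
1 = −135·9300 + 437·2873
1 = 437·30773 − 1446·9300
So 9300·(-1446) ≡ 1 (mod 30773), giving 9300⁻¹ ≡ 29327.
x ≡ 9300⁻¹·1351 ≡ 29327·1351 ≡ 15926 (mod 30773).

15926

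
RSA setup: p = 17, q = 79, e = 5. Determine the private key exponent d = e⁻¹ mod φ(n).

749

φ(n) = (p−1)(q−1) = 16·78 = 1248.
Need d with 5·d ≡ 1 (mod 1248). Apply the extended Euclidean algorithm:
1248 = 249*5 + 3
5 = 1*3 + 2
3 = 1*2 + 1
2 = 2*1 + 0
Back-substitute:
1 = 3 − 2
1 = −5 + 2·3
1 = 2·1248 − 499·5
So 5·(-499) ≡ 1 (mod 1248), hence d ≡ -499 ≡ 749 (mod 1248).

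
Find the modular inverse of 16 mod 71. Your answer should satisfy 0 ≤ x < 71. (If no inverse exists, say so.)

Extended Euclidean algorithm:
71 = 4*16 + 7
16 = 2*7 + 2
7 = 3*2 + 1
2 = 2*1 + 0
The gcd is 1. Working backward:
1 = 7 − 3·2
1 = −3·16 + 7·7
1 = 7·71 − 31·16
Thus 16·(-31) ≡ 1 (mod 71); reducing, -31 mod 71 = 40.

40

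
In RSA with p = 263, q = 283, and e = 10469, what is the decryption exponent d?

φ(n) = (p−1)(q−1) = 262·282 = 73884.
Need d with 10469·d ≡ 1 (mod 73884). Apply the extended Euclidean algorithm:
73884 = 7·10469 + 601
10469 = 17·601 + 252
601 = 2·252 + 97
252 = 2·97 + 58
97 = 1·58 + 39
58 = 1·39 + 19
39 = 2·19 + 1
19 = 19·1 + 0
Back-substitute:
1 = 39 − 2·19
1 = −2·58 + 3·39
1 = 3·97 − 5·58
1 = −5·252 + 13·97
1 = 13·601 − 31·252
1 = −31·10469 + 540·601
1 = 540·73884 − 3811·10469
So 10469·(-3811) ≡ 1 (mod 73884), hence d ≡ -3811 ≡ 70073 (mod 73884).

70073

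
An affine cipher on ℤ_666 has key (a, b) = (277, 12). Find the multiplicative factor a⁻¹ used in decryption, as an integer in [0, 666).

Run Euclid on (666, 277):
666 = 2×277 + 112
277 = 2×112 + 53
112 = 2×53 + 6
53 = 8×6 + 5
6 = 1×5 + 1
5 = 5×1 + 0
Since gcd(277, 666) = 1, back-substitute to write 1 as a combination:
1 = 6 − 5
1 = −53 + 9·6
1 = 9·112 − 19·53
1 = −19·277 + 47·112
1 = 47·666 − 113·277
Hence 277⁻¹ ≡ -113 ≡ 553 (mod 666).

553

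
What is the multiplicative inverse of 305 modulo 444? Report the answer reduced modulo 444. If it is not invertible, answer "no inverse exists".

329

Run Euclid on (444, 305):
444 = 1·305 + 139
305 = 2·139 + 27
139 = 5·27 + 4
27 = 6·4 + 3
4 = 1·3 + 1
3 = 3·1 + 0
Since gcd(305, 444) = 1, back-substitute to write 1 as a combination:
1 = 4 − 3
1 = −27 + 7·4
1 = 7·139 − 36·27
1 = −36·305 + 79·139
1 = 79·444 − 115·305
So 305·(-115) ≡ 1 (mod 444), and -115 ≡ 329 (mod 444).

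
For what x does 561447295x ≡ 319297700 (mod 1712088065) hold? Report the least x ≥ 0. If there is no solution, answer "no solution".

First find gcd(561447295, 1712088065):
1712088065 = 3×561447295 + 27746180
561447295 = 20×27746180 + 6523695
27746180 = 4×6523695 + 1651400
6523695 = 3×1651400 + 1569495
1651400 = 1×1569495 + 81905
1569495 = 19×81905 + 13300
81905 = 6×13300 + 2105
13300 = 6×2105 + 670
2105 = 3×670 + 95
670 = 7×95 + 5
95 = 19×5 + 0
gcd = 5 and 5 | 319297700, so solutions exist. Divide through by 5: 112289459x ≡ 63859540 (mod 342417613).
Now find 112289459⁻¹ mod 342417613:
342417613 = 3*112289459 + 5549236
112289459 = 20*5549236 + 1304739
5549236 = 4*1304739 + 330280
1304739 = 3*330280 + 313899
330280 = 1*313899 + 16381
313899 = 19*16381 + 2660
16381 = 6*2660 + 421
2660 = 6*421 + 134
421 = 3*134 + 19
134 = 7*19 + 1
19 = 19*1 + 0
Back-substitute:
1 = 134 − 7·19
1 = −7·421 + 22·134
1 = 22·2660 − 139·421
1 = −139·16381 + 856·2660
1 = 856·313899 − 16403·16381
1 = −16403·330280 + 17259·313899
1 = 17259·1304739 − 68180·330280
1 = −68180·5549236 + 289979·1304739
1 = 289979·112289459 − 5867760·5549236
1 = −5867760·342417613 + 17893259·112289459
So 112289459⁻¹ ≡ 17893259 (mod 342417613).
Then x ≡ 17893259·63859540 ≡ 181072374 (mod 342417613); the smallest non-negative solution is x = 181072374.

181072374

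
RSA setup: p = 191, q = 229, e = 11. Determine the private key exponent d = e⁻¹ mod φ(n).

19691

φ(n) = (p−1)(q−1) = 190·228 = 43320.
Need d with 11·d ≡ 1 (mod 43320). Apply the extended Euclidean algorithm:
43320 = 3938·11 + 2
11 = 5·2 + 1
2 = 2·1 + 0
Back-substitute:
1 = 11 − 5·2
1 = −5·43320 + 19691·11
So 11·19691 ≡ 1 (mod 43320), hence d = 19691.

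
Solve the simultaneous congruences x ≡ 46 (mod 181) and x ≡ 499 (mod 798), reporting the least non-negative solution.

9277

Write x = 46 + 181·k. Then 181·k ≡ 499 − 46 ≡ 453 (mod 798).
Need 181⁻¹ mod 798. Extended Euclid on (798, 181):
798 = 4·181 + 74
181 = 2·74 + 33
74 = 2·33 + 8
33 = 4·8 + 1
8 = 8·1 + 0
Back-substitute:
1 = 33 − 4·8
1 = −4·74 + 9·33
1 = 9·181 − 22·74
1 = −22·798 + 97·181
181⁻¹ ≡ 97 (mod 798), so k ≡ 97·453 ≡ 51 (mod 798).
x = 46 + 181·51 = 9277.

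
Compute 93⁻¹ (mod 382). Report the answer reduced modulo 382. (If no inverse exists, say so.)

267

Run Euclid on (382, 93):
382 = 4·93 + 10
93 = 9·10 + 3
10 = 3·3 + 1
3 = 3·1 + 0
gcd = 1, so the inverse exists. Back-substitute:
1 = 10 − 3·3
1 = −3·93 + 28·10
1 = 28·382 − 115·93
So 93·(-115) ≡ 1 (mod 382), and -115 ≡ 267 (mod 382).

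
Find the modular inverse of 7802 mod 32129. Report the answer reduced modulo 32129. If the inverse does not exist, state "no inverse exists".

gcd(32129, 7802) by repeated division:
32129 = 4*7802 + 921
7802 = 8*921 + 434
921 = 2*434 + 53
434 = 8*53 + 10
53 = 5*10 + 3
10 = 3*3 + 1
3 = 3*1 + 0
Since gcd(7802, 32129) = 1, back-substitute to write 1 as a combination:
1 = 10 − 3·3
1 = −3·53 + 16·10
1 = 16·434 − 131·53
1 = −131·921 + 278·434
1 = 278·7802 − 2355·921
1 = −2355·32129 + 9698·7802
So 7802·9698 ≡ 1 (mod 32129).

9698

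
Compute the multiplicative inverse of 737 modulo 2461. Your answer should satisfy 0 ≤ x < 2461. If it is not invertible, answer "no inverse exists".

Extended Euclidean algorithm:
2461 = 3·737 + 250
737 = 2·250 + 237
250 = 1·237 + 13
237 = 18·13 + 3
13 = 4·3 + 1
3 = 3·1 + 0
The gcd is 1. Working backward:
1 = 13 − 4·3
1 = −4·237 + 73·13
1 = 73·250 − 77·237
1 = −77·737 + 227·250
1 = 227·2461 − 758·737
So 737·(-758) ≡ 1 (mod 2461), and -758 ≡ 1703 (mod 2461).

1703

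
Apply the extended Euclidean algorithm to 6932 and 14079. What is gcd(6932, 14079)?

1

Repeated division:
14079 = 2·6932 + 215
6932 = 32·215 + 52
215 = 4·52 + 7
52 = 7·7 + 3
7 = 2·3 + 1
3 = 3·1 + 0
gcd(6932, 14079) = 1.
Back-substituting:
1 = 7 − 2·3
1 = −2·52 + 15·7
1 = 15·215 − 62·52
1 = −62·6932 + 1999·215
1 = 1999·14079 − 4060·6932
So 1 = (1999)·14079 + (-4060)·6932.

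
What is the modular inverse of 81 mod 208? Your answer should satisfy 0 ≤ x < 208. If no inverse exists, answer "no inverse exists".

113

Extended Euclidean algorithm:
208 = 2×81 + 46
81 = 1×46 + 35
46 = 1×35 + 11
35 = 3×11 + 2
11 = 5×2 + 1
2 = 2×1 + 0
Since gcd(81, 208) = 1, back-substitute to write 1 as a combination:
1 = 11 − 5·2
1 = −5·35 + 16·11
1 = 16·46 − 21·35
1 = −21·81 + 37·46
1 = 37·208 − 95·81
So 81·(-95) ≡ 1 (mod 208), and -95 ≡ 113 (mod 208).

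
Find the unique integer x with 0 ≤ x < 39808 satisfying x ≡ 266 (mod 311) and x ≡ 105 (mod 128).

8041

Write x = 266 + 311·k. Then 311·k ≡ 105 − 266 ≡ 95 (mod 128).
Need 311⁻¹ mod 128. Extended Euclid on (128, 55):
128 = 2*55 + 18
55 = 3*18 + 1
18 = 18*1 + 0
Back-substitute:
1 = 55 − 3·18
1 = −3·128 + 7·55
311⁻¹ ≡ 7 (mod 128), so k ≡ 7·95 ≡ 25 (mod 128).
x = 266 + 311·25 = 8041.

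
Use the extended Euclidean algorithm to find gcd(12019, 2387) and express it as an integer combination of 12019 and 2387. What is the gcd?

7

Euclidean algorithm:
12019 = 5*2387 + 84
2387 = 28*84 + 35
84 = 2*35 + 14
35 = 2*14 + 7
14 = 2*7 + 0
gcd(12019, 2387) = 7.
Express as a combination:
7 = 35 − 2·14
7 = −2·84 + 5·35
7 = 5·2387 − 142·84
7 = −142·12019 + 715·2387
So 7 = (-142)·12019 + (715)·2387.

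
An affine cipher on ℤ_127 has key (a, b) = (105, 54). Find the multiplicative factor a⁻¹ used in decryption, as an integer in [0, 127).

Apply the Euclidean algorithm to 127 and 105:
127 = 1·105 + 22
105 = 4·22 + 17
22 = 1·17 + 5
17 = 3·5 + 2
5 = 2·2 + 1
2 = 2·1 + 0
Since gcd(105, 127) = 1, back-substitute to write 1 as a combination:
1 = 5 − 2·2
1 = −2·17 + 7·5
1 = 7·22 − 9·17
1 = −9·105 + 43·22
1 = 43·127 − 52·105
So 105·(-52) ≡ 1 (mod 127), and -52 ≡ 75 (mod 127).

75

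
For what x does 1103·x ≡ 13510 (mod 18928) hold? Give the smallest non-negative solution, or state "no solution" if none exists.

1162

First find gcd(1103, 18928):
18928 = 17*1103 + 177
1103 = 6*177 + 41
177 = 4*41 + 13
41 = 3*13 + 2
13 = 6*2 + 1
2 = 2*1 + 0
gcd = 1, so a unique solution mod 18928 exists.
Back-substitute for the Bézout coefficients:
1 = 13 − 6·2
1 = −6·41 + 19·13
1 = 19·177 − 82·41
1 = −82·1103 + 511·177
1 = 511·18928 − 8769·1103
So 1103·(-8769) ≡ 1 (mod 18928), giving 1103⁻¹ ≡ 10159.
x ≡ 1103⁻¹·13510 ≡ 10159·13510 ≡ 1162 (mod 18928).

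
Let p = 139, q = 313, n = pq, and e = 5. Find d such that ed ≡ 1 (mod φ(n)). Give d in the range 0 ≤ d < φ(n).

φ(n) = (p−1)(q−1) = 138·312 = 43056.
Need d with 5·d ≡ 1 (mod 43056). Apply the extended Euclidean algorithm:
43056 = 8611·5 + 1
5 = 5·1 + 0
Back-substitute:
1 = 43056 − 8611·5
So 5·(-8611) ≡ 1 (mod 43056), hence d ≡ -8611 ≡ 34445 (mod 43056).

34445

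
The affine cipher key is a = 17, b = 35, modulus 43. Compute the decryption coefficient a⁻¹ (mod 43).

Apply the Euclidean algorithm to 43 and 17:
43 = 2*17 + 9
17 = 1*9 + 8
9 = 1*8 + 1
8 = 8*1 + 0
gcd = 1, so the inverse exists. Back-substitute:
1 = 9 − 8
1 = −17 + 2·9
1 = 2·43 − 5·17
So 17·(-5) ≡ 1 (mod 43), and -5 ≡ 38 (mod 43).

38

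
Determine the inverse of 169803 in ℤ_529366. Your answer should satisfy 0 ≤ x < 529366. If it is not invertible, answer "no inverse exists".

gcd(529366, 169803) by repeated division:
529366 = 3·169803 + 19957
169803 = 8·19957 + 10147
19957 = 1·10147 + 9810
10147 = 1·9810 + 337
9810 = 29·337 + 37
337 = 9·37 + 4
37 = 9·4 + 1
4 = 4·1 + 0
The gcd is 1. Working backward:
1 = 37 − 9·4
1 = −9·337 + 82·37
1 = 82·9810 − 2387·337
1 = −2387·10147 + 2469·9810
1 = 2469·19957 − 4856·10147
1 = −4856·169803 + 41317·19957
1 = 41317·529366 − 128807·169803
Thus 169803·(-128807) ≡ 1 (mod 529366); reducing, -128807 mod 529366 = 400559.

400559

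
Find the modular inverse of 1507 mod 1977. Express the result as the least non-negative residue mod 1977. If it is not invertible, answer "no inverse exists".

265

Extended Euclidean algorithm:
1977 = 1*1507 + 470
1507 = 3*470 + 97
470 = 4*97 + 82
97 = 1*82 + 15
82 = 5*15 + 7
15 = 2*7 + 1
7 = 7*1 + 0
The gcd is 1. Working backward:
1 = 15 − 2·7
1 = −2·82 + 11·15
1 = 11·97 − 13·82
1 = −13·470 + 63·97
1 = 63·1507 − 202·470
1 = −202·1977 + 265·1507
So 1507·265 ≡ 1 (mod 1977).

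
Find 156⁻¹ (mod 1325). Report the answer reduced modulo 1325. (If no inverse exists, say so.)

Extended Euclidean algorithm:
1325 = 8*156 + 77
156 = 2*77 + 2
77 = 38*2 + 1
2 = 2*1 + 0
Since gcd(156, 1325) = 1, back-substitute to write 1 as a combination:
1 = 77 − 38·2
1 = −38·156 + 77·77
1 = 77·1325 − 654·156
Thus 156·(-654) ≡ 1 (mod 1325); reducing, -654 mod 1325 = 671.

671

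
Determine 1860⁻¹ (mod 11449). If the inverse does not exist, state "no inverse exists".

1545

Apply the Euclidean algorithm to 11449 and 1860:
11449 = 6×1860 + 289
1860 = 6×289 + 126
289 = 2×126 + 37
126 = 3×37 + 15
37 = 2×15 + 7
15 = 2×7 + 1
7 = 7×1 + 0
gcd = 1, so the inverse exists. Back-substitute:
1 = 15 − 2·7
1 = −2·37 + 5·15
1 = 5·126 − 17·37
1 = −17·289 + 39·126
1 = 39·1860 − 251·289
1 = −251·11449 + 1545·1860
So 1860·1545 ≡ 1 (mod 11449).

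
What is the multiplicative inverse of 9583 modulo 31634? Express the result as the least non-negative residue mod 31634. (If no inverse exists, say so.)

5011

gcd(31634, 9583) by repeated division:
31634 = 3*9583 + 2885
9583 = 3*2885 + 928
2885 = 3*928 + 101
928 = 9*101 + 19
101 = 5*19 + 6
19 = 3*6 + 1
6 = 6*1 + 0
gcd = 1, so the inverse exists. Back-substitute:
1 = 19 − 3·6
1 = −3·101 + 16·19
1 = 16·928 − 147·101
1 = −147·2885 + 457·928
1 = 457·9583 − 1518·2885
1 = −1518·31634 + 5011·9583
So 9583·5011 ≡ 1 (mod 31634).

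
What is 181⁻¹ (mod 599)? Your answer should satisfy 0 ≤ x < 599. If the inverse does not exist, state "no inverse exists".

139

gcd(599, 181) by repeated division:
599 = 3×181 + 56
181 = 3×56 + 13
56 = 4×13 + 4
13 = 3×4 + 1
4 = 4×1 + 0
gcd = 1, so the inverse exists. Back-substitute:
1 = 13 − 3·4
1 = −3·56 + 13·13
1 = 13·181 − 42·56
1 = −42·599 + 139·181
So 181·139 ≡ 1 (mod 599).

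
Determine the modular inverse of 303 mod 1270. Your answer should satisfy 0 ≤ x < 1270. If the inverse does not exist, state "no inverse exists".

197

Extended Euclidean algorithm:
1270 = 4·303 + 58
303 = 5·58 + 13
58 = 4·13 + 6
13 = 2·6 + 1
6 = 6·1 + 0
Since gcd(303, 1270) = 1, back-substitute to write 1 as a combination:
1 = 13 − 2·6
1 = −2·58 + 9·13
1 = 9·303 − 47·58
1 = −47·1270 + 197·303
So 303·197 ≡ 1 (mod 1270).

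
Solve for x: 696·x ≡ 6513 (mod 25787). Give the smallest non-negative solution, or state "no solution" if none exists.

First find gcd(696, 25787):
25787 = 37*696 + 35
696 = 19*35 + 31
35 = 1*31 + 4
31 = 7*4 + 3
4 = 1*3 + 1
3 = 3*1 + 0
gcd = 1, so a unique solution mod 25787 exists.
Back-substitute for the Bézout coefficients:
1 = 4 − 3
1 = −31 + 8·4
1 = 8·35 − 9·31
1 = −9·696 + 179·35
1 = 179·25787 − 6632·696
So 696·(-6632) ≡ 1 (mod 25787), giving 696⁻¹ ≡ 19155.
x ≡ 696⁻¹·6513 ≡ 19155·6513 ≡ 24796 (mod 25787).

24796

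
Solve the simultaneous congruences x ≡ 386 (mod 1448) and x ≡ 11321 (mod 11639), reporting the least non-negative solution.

6889970

Write x = 386 + 1448·k. Then 1448·k ≡ 11321 − 386 ≡ 10935 (mod 11639).
Need 1448⁻¹ mod 11639. Extended Euclid on (11639, 1448):
11639 = 8×1448 + 55
1448 = 26×55 + 18
55 = 3×18 + 1
18 = 18×1 + 0
Back-substitute:
1 = 55 − 3·18
1 = −3·1448 + 79·55
1 = 79·11639 − 635·1448
1448⁻¹ ≡ 11004 (mod 11639), so k ≡ 11004·10935 ≡ 4758 (mod 11639).
x = 386 + 1448·4758 = 6889970.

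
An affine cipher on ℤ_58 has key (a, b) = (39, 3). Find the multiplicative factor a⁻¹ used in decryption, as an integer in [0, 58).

Apply the Euclidean algorithm to 58 and 39:
58 = 1·39 + 19
39 = 2·19 + 1
19 = 19·1 + 0
gcd = 1, so the inverse exists. Back-substitute:
1 = 39 − 2·19
1 = −2·58 + 3·39
So 39·3 ≡ 1 (mod 58).

3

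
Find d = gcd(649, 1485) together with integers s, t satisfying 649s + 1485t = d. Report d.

11

Apply Euclid's algorithm to 1485 and 649:
1485 = 2×649 + 187
649 = 3×187 + 88
187 = 2×88 + 11
88 = 8×11 + 0
gcd(649, 1485) = 11.
Working backward:
11 = 187 − 2·88
11 = −2·649 + 7·187
11 = 7·1485 − 16·649
So 11 = (7)·1485 + (-16)·649.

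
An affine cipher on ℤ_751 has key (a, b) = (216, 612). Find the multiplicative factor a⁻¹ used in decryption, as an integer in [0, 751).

226

gcd(751, 216) by repeated division:
751 = 3*216 + 103
216 = 2*103 + 10
103 = 10*10 + 3
10 = 3*3 + 1
3 = 3*1 + 0
gcd = 1, so the inverse exists. Back-substitute:
1 = 10 − 3·3
1 = −3·103 + 31·10
1 = 31·216 − 65·103
1 = −65·751 + 226·216
So 216·226 ≡ 1 (mod 751).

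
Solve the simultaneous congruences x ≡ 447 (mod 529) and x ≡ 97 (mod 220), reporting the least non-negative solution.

Write x = 447 + 529·k. Then 529·k ≡ 97 − 447 ≡ 90 (mod 220).
Need 529⁻¹ mod 220. Extended Euclid on (220, 89):
220 = 2×89 + 42
89 = 2×42 + 5
42 = 8×5 + 2
5 = 2×2 + 1
2 = 2×1 + 0
Back-substitute:
1 = 5 − 2·2
1 = −2·42 + 17·5
1 = 17·89 − 36·42
1 = −36·220 + 89·89
529⁻¹ ≡ 89 (mod 220), so k ≡ 89·90 ≡ 90 (mod 220).
x = 447 + 529·90 = 48057.

48057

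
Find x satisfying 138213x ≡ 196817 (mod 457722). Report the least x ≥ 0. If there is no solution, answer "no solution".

no solution

gcd(138213, 457722):
457722 = 3×138213 + 43083
138213 = 3×43083 + 8964
43083 = 4×8964 + 7227
8964 = 1×7227 + 1737
7227 = 4×1737 + 279
1737 = 6×279 + 63
279 = 4×63 + 27
63 = 2×27 + 9
27 = 3×9 + 0
gcd = 9, but 9 ∤ 196817, so the congruence has no solution.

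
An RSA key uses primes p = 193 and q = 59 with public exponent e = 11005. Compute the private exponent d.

85

φ(n) = (p−1)(q−1) = 192·58 = 11136.
Need d with 11005·d ≡ 1 (mod 11136). Apply the extended Euclidean algorithm:
11136 = 1*11005 + 131
11005 = 84*131 + 1
131 = 131*1 + 0
Back-substitute:
1 = 11005 − 84·131
1 = −84·11136 + 85·11005
So 11005·85 ≡ 1 (mod 11136), hence d = 85.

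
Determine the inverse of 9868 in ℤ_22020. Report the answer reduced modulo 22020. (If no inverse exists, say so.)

no inverse exists

Euclidean algorithm on 22020, 9868:
22020 = 2*9868 + 2284
9868 = 4*2284 + 732
2284 = 3*732 + 88
732 = 8*88 + 28
88 = 3*28 + 4
28 = 7*4 + 0
gcd(9868, 22020) = 4 ≠ 1, so 9868 has no multiplicative inverse modulo 22020.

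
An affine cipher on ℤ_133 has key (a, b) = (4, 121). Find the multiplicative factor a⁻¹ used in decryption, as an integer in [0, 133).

100

Run Euclid on (133, 4):
133 = 33×4 + 1
4 = 4×1 + 0
gcd = 1, so the inverse exists. Back-substitute:
1 = 133 − 33·4
So 4·(-33) ≡ 1 (mod 133), and -33 ≡ 100 (mod 133).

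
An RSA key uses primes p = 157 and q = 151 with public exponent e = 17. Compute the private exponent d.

2753

φ(n) = (p−1)(q−1) = 156·150 = 23400.
Need d with 17·d ≡ 1 (mod 23400). Apply the extended Euclidean algorithm:
23400 = 1376·17 + 8
17 = 2·8 + 1
8 = 8·1 + 0
Back-substitute:
1 = 17 − 2·8
1 = −2·23400 + 2753·17
So 17·2753 ≡ 1 (mod 23400), hence d = 2753.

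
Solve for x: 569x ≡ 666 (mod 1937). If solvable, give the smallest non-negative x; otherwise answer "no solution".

25

First find gcd(569, 1937):
1937 = 3*569 + 230
569 = 2*230 + 109
230 = 2*109 + 12
109 = 9*12 + 1
12 = 12*1 + 0
gcd = 1, so a unique solution mod 1937 exists.
Back-substitute for the Bézout coefficients:
1 = 109 − 9·12
1 = −9·230 + 19·109
1 = 19·569 − 47·230
1 = −47·1937 + 160·569
So 569·(160) ≡ 1 (mod 1937), giving 569⁻¹ ≡ 160.
x ≡ 569⁻¹·666 ≡ 160·666 ≡ 25 (mod 1937).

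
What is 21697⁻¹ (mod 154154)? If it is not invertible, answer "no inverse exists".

no inverse exists

Euclidean algorithm on 154154, 21697:
154154 = 7*21697 + 2275
21697 = 9*2275 + 1222
2275 = 1*1222 + 1053
1222 = 1*1053 + 169
1053 = 6*169 + 39
169 = 4*39 + 13
39 = 3*13 + 0
gcd(21697, 154154) = 13 ≠ 1, so 21697 has no multiplicative inverse modulo 154154.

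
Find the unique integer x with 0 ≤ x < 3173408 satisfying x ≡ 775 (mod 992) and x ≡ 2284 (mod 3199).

Write x = 775 + 992·k. Then 992·k ≡ 2284 − 775 ≡ 1509 (mod 3199).
Need 992⁻¹ mod 3199. Extended Euclid on (3199, 992):
3199 = 3×992 + 223
992 = 4×223 + 100
223 = 2×100 + 23
100 = 4×23 + 8
23 = 2×8 + 7
8 = 1×7 + 1
7 = 7×1 + 0
Back-substitute:
1 = 8 − 7
1 = −23 + 3·8
1 = 3·100 − 13·23
1 = −13·223 + 29·100
1 = 29·992 − 129·223
1 = −129·3199 + 416·992
992⁻¹ ≡ 416 (mod 3199), so k ≡ 416·1509 ≡ 740 (mod 3199).
x = 775 + 992·740 = 734855.

734855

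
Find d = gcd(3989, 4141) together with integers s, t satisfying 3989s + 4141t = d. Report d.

1

Apply Euclid's algorithm to 4141 and 3989:
4141 = 1×3989 + 152
3989 = 26×152 + 37
152 = 4×37 + 4
37 = 9×4 + 1
4 = 4×1 + 0
gcd(3989, 4141) = 1.
Working backward:
1 = 37 − 9·4
1 = −9·152 + 37·37
1 = 37·3989 − 971·152
1 = −971·4141 + 1008·3989
So 1 = (-971)·4141 + (1008)·3989.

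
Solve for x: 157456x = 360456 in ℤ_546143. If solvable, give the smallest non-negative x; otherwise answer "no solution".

no solution

gcd(157456, 546143):
546143 = 3*157456 + 73775
157456 = 2*73775 + 9906
73775 = 7*9906 + 4433
9906 = 2*4433 + 1040
4433 = 4*1040 + 273
1040 = 3*273 + 221
273 = 1*221 + 52
221 = 4*52 + 13
52 = 4*13 + 0
gcd = 13, but 13 ∤ 360456, so the congruence has no solution.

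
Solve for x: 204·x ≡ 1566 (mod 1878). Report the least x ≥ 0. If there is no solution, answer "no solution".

201

First find gcd(204, 1878):
1878 = 9*204 + 42
204 = 4*42 + 36
42 = 1*36 + 6
36 = 6*6 + 0
gcd = 6 and 6 | 1566, so solutions exist. Divide through by 6: 34x ≡ 261 (mod 313).
Now find 34⁻¹ mod 313:
313 = 9*34 + 7
34 = 4*7 + 6
7 = 1*6 + 1
6 = 6*1 + 0
Back-substitute:
1 = 7 − 6
1 = −34 + 5·7
1 = 5·313 − 46·34
So 34·(-46) ≡ 1 (mod 313), i.e. 34⁻¹ ≡ 267.
Then x ≡ 267·261 ≡ 201 (mod 313); the smallest non-negative solution is x = 201.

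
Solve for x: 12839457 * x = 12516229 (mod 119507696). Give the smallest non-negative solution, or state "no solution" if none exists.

First find gcd(12839457, 119507696):
119507696 = 9*12839457 + 3952583
12839457 = 3*3952583 + 981708
3952583 = 4*981708 + 25751
981708 = 38*25751 + 3170
25751 = 8*3170 + 391
3170 = 8*391 + 42
391 = 9*42 + 13
42 = 3*13 + 3
13 = 4*3 + 1
3 = 3*1 + 0
gcd = 1, so a unique solution mod 119507696 exists.
Back-substitute for the Bézout coefficients:
1 = 13 − 4·3
1 = −4·42 + 13·13
1 = 13·391 − 121·42
1 = −121·3170 + 981·391
1 = 981·25751 − 7969·3170
1 = −7969·981708 + 303803·25751
1 = 303803·3952583 − 1223181·981708
1 = −1223181·12839457 + 3973346·3952583
1 = 3973346·119507696 − 36983295·12839457
So 12839457·(-36983295) ≡ 1 (mod 119507696), giving 12839457⁻¹ ≡ 82524401.
x ≡ 12839457⁻¹·12516229 ≡ 82524401·12516229 ≡ 40168469 (mod 119507696).

40168469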